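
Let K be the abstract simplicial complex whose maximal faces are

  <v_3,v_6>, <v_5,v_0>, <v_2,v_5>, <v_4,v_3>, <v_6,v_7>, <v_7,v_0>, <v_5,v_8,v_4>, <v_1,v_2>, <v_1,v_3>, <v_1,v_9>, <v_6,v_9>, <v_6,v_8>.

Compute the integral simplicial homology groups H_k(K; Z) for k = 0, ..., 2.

We work with the vertex ordering v_0 < v_1 < v_2 < v_3 < v_4 < v_5 < v_6 < v_7 < v_8 < v_9. The simplices of K, each written with vertices in increasing order, are:

  0-simplices (10): [v_0], [v_1], [v_2], [v_3], [v_4], [v_5], [v_6], [v_7], [v_8], [v_9]
  1-simplices (14): [v_0,v_5], [v_0,v_7], [v_1,v_2], [v_1,v_3], [v_1,v_9], [v_2,v_5], [v_3,v_4], [v_3,v_6], [v_4,v_5], [v_4,v_8], [v_5,v_8], [v_6,v_7], [v_6,v_8], [v_6,v_9]
  2-simplices (1): [v_4,v_5,v_8]

giving chain groups C_0 ≅ Z^10, C_1 ≅ Z^14, C_2 ≅ Z^1.

∂_1: C_1 → C_0 maps an edge to its endpoints' difference, ∂[p,q] = q − p. For instance
  ∂[v_4,v_5] = [v_5] − [v_4].
As a 10×14 matrix over Z this has rank 9, with invariant factors (1,1,1,1,1,1,1,1,1).

The boundary map ∂_2: C_2 → C_1 sends each 2-simplex [p,q,r] to [q,r] − [p,r] + [p,q]. For instance
  ∂[v_4,v_5,v_8] = [v_5,v_8] − [v_4,v_8] + [v_4,v_5].
As a 14×1 matrix over Z this has rank 1, with invariant factors (1).

Computing H_k = (kernel of ∂_k) / (image of ∂_{k+1}):

  H_0: rank C_0 − rank ∂_1 = 10 − 9 = 1, and the invariant factors of ∂_1 are all 1, so H_0 ≅ Z.
  H_1: rank ker ∂_1 − rank ∂_2 = (14 − 9) − 1 = 4, and the invariant factors of ∂_2 are all 1, so H_1 ≅ Z^4.
  H_2: rank ker ∂_2 − rank ∂_3 = (1 − 1) − 0 = 0, and there is no ∂_3, so H_2 ≅ 0.

As a check, the Euler characteristic is 10 − 14 + 1 = -3, which agrees with 1 − 4 + 0 = -3.

H_0 = Z,  H_1 = Z^4,  H_2 = 0.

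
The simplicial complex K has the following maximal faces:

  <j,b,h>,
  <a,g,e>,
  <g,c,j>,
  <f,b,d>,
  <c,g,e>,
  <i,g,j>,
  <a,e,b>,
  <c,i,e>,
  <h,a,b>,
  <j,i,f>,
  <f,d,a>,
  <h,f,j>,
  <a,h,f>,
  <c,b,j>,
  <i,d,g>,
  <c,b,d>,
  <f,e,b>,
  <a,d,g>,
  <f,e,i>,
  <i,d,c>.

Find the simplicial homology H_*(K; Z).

K has 10 vertices, 30 edges, 20 triangles.
rank ∂_0 = 0, rank ∂_1 = 9 ⇒ b_0 = 10 − 0 − 9 = 1; all invariant factors of ∂_1 are 1 so no torsion. So H_0 = Z.
rank ∂_1 = 9, rank ∂_2 = 20 ⇒ b_1 = 30 − 9 − 20 = 1; ∂_2 has invariant factor(s) [2] giving torsion. So H_1 = Z ⊕ Z/2Z.
rank ∂_2 = 20, rank ∂_3 = 0 ⇒ b_2 = 20 − 20 − 0 = 0. So H_2 = 0.

H_0 ≅ Z,  H_1 ≅ Z ⊕ Z/2Z,  H_2 = 0.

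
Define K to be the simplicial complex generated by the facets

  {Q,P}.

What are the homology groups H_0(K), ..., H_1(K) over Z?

Fix the vertex order P < Q and write every simplex with vertices in increasing order. Then dim K = 1 and the simplices of K are:

  0-simplices (2): P, Q
  1-simplices (1): PQ

giving chain groups C_0 ≅ Z^2, C_1 ≅ Z^1.

∂_1: C_1 → C_0 maps an edge to its endpoints' difference, ∂[p,q] = q − p.
As a 2×1 matrix over Z this has rank 1, with invariant factors (1).

From H_k ≅ ker(∂_k) / im(∂_{k+1}) we obtain:

  H_0: rank C_0 − rank ∂_1 = 2 − 1 = 1, and the invariant factors of ∂_1 are all 1, so H_0 ≅ Z.
  H_1: rank ker ∂_1 − rank ∂_2 = (1 − 1) − 0 = 0, and there is no ∂_2, so H_1 ≅ 0.

(K is a triangulation of the 1-simplex.)

H_0 ≅ Z,  H_1 = 0.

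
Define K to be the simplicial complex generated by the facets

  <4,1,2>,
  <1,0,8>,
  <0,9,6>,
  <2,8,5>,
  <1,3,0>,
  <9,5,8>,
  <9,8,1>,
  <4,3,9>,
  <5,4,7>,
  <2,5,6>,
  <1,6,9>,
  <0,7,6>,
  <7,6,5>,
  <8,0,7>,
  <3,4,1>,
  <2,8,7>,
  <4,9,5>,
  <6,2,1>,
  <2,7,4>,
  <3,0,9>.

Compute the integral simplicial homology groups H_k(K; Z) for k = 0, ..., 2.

H_0 ≅ Z,  H_1 ≅ Z × Z/2,  H_2 = 0.

Take the total order 0 < 1 < 2 < 3 < 4 < 5 < 6 < 7 < 8 < 9 on the vertex set. Then K (dimension 2) consists of the simplices:

  0-simplices (10): [0], [1], [2], [3], [4], [5], [6], [7], [8], [9]
  1-simplices (30): (30 of them)
  2-simplices (20): (20 of them)

Hence C_0 ≅ Z^10, C_1 ≅ Z^30, C_2 ≅ Z^20.

Boundary ∂_1: C_1 → C_0 maps an edge to its endpoints' difference, ∂[p,q] = q − p. For instance
  ∂[5,9] = [9] − [5].
This gives a 10×30 integer matrix of rank 9; reducing to Smith normal form yields diagonal entries (1,1,1,1,1,1,1,1,1).

∂_2: C_2 → C_1 acts by ∂[p,q,r] = [q,r] − [p,r] + [p,q]. For instance
  ∂[2,7,8] = [7,8] − [2,8] + [2,7],
  ∂[1,8,9] = [8,9] − [1,9] + [1,8].
As a 30×20 matrix over Z this has rank 20, with invariant factors (1,1,1,1,1,1,1,1,1,1,1,1,1,1,1,1,1,1,1,2).

From H_k ≅ ker(∂_k) / im(∂_{k+1}) we obtain:

  H_0: rank C_0 − rank ∂_1 = 10 − 9 = 1, and the invariant factors of ∂_1 are all 1, so H_0 ≅ Z.
  H_1: rank ker ∂_1 − rank ∂_2 = (30 − 9) − 20 = 1, and ∂_2 has invariant factor 2 > 1, so H_1 ≅ Z × Z/2.
  H_2: rank ker ∂_2 − rank ∂_3 = (20 − 20) − 0 = 0, and there is no ∂_3, so H_2 ≅ 0.

As a check, the Euler characteristic is 10 − 30 + 20 = 0, which agrees with 1 − 1 + 0 = 0.
(K is a triangulation of the Klein bottle.)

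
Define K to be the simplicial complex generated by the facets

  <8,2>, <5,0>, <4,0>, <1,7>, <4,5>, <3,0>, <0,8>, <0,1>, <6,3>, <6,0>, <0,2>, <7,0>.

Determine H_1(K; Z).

Order the vertices as 0 < 1 < 2 < 3 < 4 < 5 < 6 < 7 < 8. Listing each simplex with vertices in this order, K has dimension 1 with simplices:

  0-simplices (9): [0], [1], [2], [3], [4], [5], [6], [7], [8]
  1-simplices (12): [0,1], [0,2], [0,3], [0,4], [0,5], [0,6], [0,7], [0,8], [1,7], [2,8], [3,6], [4,5]

Hence C_0 ≅ Z^9, C_1 ≅ Z^12.

Boundary ∂_1: C_1 → C_0 sends each edge [p,q] (with p < q) to q − p.
The resulting 9×12 matrix has rank 8, and its Smith normal form has invariant factors (1,1,1,1,1,1,1,1).

Now H_k = ker ∂_k / im ∂_{k+1}, so:

  H_1: rank ker ∂_1 − rank ∂_2 = (12 − 8) − 0 = 4, and there is no ∂_2, so H_1 ≅ Z^4.

(K is a triangulation of a wedge of 4 circles.)

H_1 ≅ Z^4.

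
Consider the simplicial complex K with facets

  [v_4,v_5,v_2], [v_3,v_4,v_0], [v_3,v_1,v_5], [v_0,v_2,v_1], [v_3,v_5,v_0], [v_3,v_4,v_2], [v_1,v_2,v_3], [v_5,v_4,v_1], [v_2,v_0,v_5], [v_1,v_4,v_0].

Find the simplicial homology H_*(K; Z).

H_0 = Z,  H_1 = Z_2,  H_2 = 0.

K has 6 vertices, 15 edges, 10 triangles.
rank ∂_0 = 0, rank ∂_1 = 5 ⇒ b_0 = 6 − 0 − 5 = 1; all invariant factors of ∂_1 are 1 so no torsion. So H_0 ≅ Z.
rank ∂_1 = 5, rank ∂_2 = 10 ⇒ b_1 = 15 − 5 − 10 = 0; ∂_2 has invariant factor(s) [2] giving torsion. So H_1 ≅ Z_2.
rank ∂_2 = 10, rank ∂_3 = 0 ⇒ b_2 = 10 − 10 − 0 = 0. So H_2 ≅ 0.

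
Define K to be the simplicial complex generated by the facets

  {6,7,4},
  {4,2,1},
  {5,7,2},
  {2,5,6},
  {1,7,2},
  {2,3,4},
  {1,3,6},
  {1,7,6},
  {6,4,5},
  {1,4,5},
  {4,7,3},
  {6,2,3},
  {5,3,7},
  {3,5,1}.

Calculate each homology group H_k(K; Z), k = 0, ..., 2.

Take the total order 1 < 2 < 3 < 4 < 5 < 6 < 7 on the vertex set. Then K (dimension 2) consists of the simplices:

  0-simplices (7): [1], [2], [3], [4], [5], [6], [7]
  1-simplices (21): [1,2], [1,3], [1,4], [1,5], [1,6], [1,7], [2,3], [2,4], [2,5], [2,6], [2,7], [3,4], [3,5], [3,6], [3,7], [4,5], [4,6], [4,7], [5,6], [5,7], [6,7]
  2-simplices (14): [1,2,4], [1,2,7], [1,3,5], [1,3,6], [1,4,5], [1,6,7], [2,3,4], [2,3,6], [2,5,6], [2,5,7], [3,4,7], [3,5,7], [4,5,6], [4,6,7]

so the chain groups are C_0 ≅ Z^7, C_1 ≅ Z^21, C_2 ≅ Z^14.

The boundary map ∂_1: C_1 → C_0 maps an edge to its endpoints' difference, ∂[p,q] = q − p. For instance
  ∂[4,6] = [6] − [4].
The 7×21 boundary matrix has rank 6 and Smith normal form diag(1,1,1,1,1,1).

Boundary ∂_2: C_2 → C_1 acts by ∂[p,q,r] = [q,r] − [p,r] + [p,q]. For instance
  ∂[1,2,7] = [2,7] − [1,7] + [1,2],
  ∂[3,4,7] = [4,7] − [3,7] + [3,4].
The 21×14 boundary matrix has rank 13 and Smith normal form diag(1,1,1,1,1,1,1,1,1,1,1,1,1).

Computing H_k = (kernel of ∂_k) / (image of ∂_{k+1}):

  H_0: rank C_0 − rank ∂_1 = 7 − 6 = 1, and the invariant factors of ∂_1 are all 1, so H_0 ≅ Z.
  H_1: rank ker ∂_1 − rank ∂_2 = (21 − 6) − 13 = 2, and the invariant factors of ∂_2 are all 1, so H_1 ≅ Z^2.
  H_2: rank ker ∂_2 − rank ∂_3 = (14 − 13) − 0 = 1, and there is no ∂_3, so H_2 ≅ Z.

(K is a triangulation of the torus T^2.)

H_0 ≅ Z,  H_1 ≅ Z^2,  H_2 ≅ Z.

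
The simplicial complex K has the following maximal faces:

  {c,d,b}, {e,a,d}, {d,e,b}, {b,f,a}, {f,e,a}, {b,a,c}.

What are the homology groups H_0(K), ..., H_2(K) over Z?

Fix the vertex order a < b < c < d < e < f and write every simplex with vertices in increasing order. Then dim K = 2 and the simplices of K are:

  0-simplices (6): a, b, c, d, e, f
  1-simplices (12): ab, ac, ad, ae, af, bc, bd, be, bf, cd, de, ef
  2-simplices (6): abc, abf, ade, aef, bcd, bde

Hence C_0 ≅ Z^6, C_1 ≅ Z^12, C_2 ≅ Z^6.

The boundary map ∂_1: C_1 → C_0 sends each edge [p,q] (with p < q) to q − p. For instance
  ∂ac = c − a.
The resulting 6×12 matrix has rank 5, and its Smith normal form has invariant factors (1,1,1,1,1).

The boundary map ∂_2: C_2 → C_1 sends each 2-simplex [p,q,r] to [q,r] − [p,r] + [p,q]. For instance
  ∂abf = bf − af + ab,
  ∂bde = de − be + bd.
The resulting 12×6 matrix has rank 6, and its Smith normal form has invariant factors (1,1,1,1,1,1).

Computing H_k = (kernel of ∂_k) / (image of ∂_{k+1}):

  H_0: rank C_0 − rank ∂_1 = 6 − 5 = 1, and the invariant factors of ∂_1 are all 1, so H_0 ≅ Z.
  H_1: rank ker ∂_1 − rank ∂_2 = (12 − 5) − 6 = 1, and the invariant factors of ∂_2 are all 1, so H_1 ≅ Z.
  H_2: rank ker ∂_2 − rank ∂_3 = (6 − 6) − 0 = 0, and there is no ∂_3, so H_2 ≅ 0.

(K is a triangulation of the cylinder S^1 x I.)

H_0 ≅ Z,  H_1 ≅ Z,  H_2 = 0.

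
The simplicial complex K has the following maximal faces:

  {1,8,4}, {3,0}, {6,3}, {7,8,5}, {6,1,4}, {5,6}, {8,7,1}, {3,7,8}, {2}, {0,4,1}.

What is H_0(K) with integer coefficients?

Fix the vertex order 0 < 1 < 2 < 3 < 4 < 5 < 6 < 7 < 8 and write every simplex with vertices in increasing order. Then dim K = 2 and the simplices of K are:

  0-simplices (9): [0], [1], [2], [3], [4], [5], [6], [7], [8]
  1-simplices (16): [0,1], [0,3], [0,4], [1,4], [1,6], [1,7], [1,8], [3,6], [3,7], [3,8], [4,6], [4,8], [5,6], [5,7], [5,8], [7,8]
  2-simplices (6): [0,1,4], [1,4,6], [1,4,8], [1,7,8], [3,7,8], [5,7,8]

so the chain groups are C_0 ≅ Z^9, C_1 ≅ Z^16, C_2 ≅ Z^6.

∂_1: C_1 → C_0 maps an edge to its endpoints' difference, ∂[p,q] = q − p. For instance
  ∂[3,8] = [8] − [3].
This gives a 9×16 integer matrix of rank 7; reducing to Smith normal form yields diagonal entries (1,1,1,1,1,1,1).

The boundary map ∂_2: C_2 → C_1 sends each 2-simplex [p,q,r] to [q,r] − [p,r] + [p,q]. For instance
  ∂[1,4,6] = [4,6] − [1,6] + [1,4],
  ∂[5,7,8] = [7,8] − [5,8] + [5,7].
As a 16×6 matrix over Z this has rank 6, with invariant factors (1,1,1,1,1,1).

Computing H_k = (kernel of ∂_k) / (image of ∂_{k+1}):

  H_0: rank C_0 − rank ∂_1 = 9 − 7 = 2, and the invariant factors of ∂_1 are all 1, so H_0 = Z^2.

H_0 = Z^2.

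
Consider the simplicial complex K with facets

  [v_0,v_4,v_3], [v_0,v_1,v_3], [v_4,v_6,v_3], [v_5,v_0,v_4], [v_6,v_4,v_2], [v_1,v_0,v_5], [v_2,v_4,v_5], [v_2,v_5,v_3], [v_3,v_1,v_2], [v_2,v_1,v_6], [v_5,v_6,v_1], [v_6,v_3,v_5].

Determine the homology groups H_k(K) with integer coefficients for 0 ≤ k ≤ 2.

Order the vertices as v_0 < v_1 < v_2 < v_3 < v_4 < v_5 < v_6. Listing each simplex with vertices in this order, K has dimension 2 with simplices:

  0-simplices (7): [v_0], [v_1], [v_2], [v_3], [v_4], [v_5], [v_6]
  1-simplices (18): (18 of them)
  2-simplices (12): (12 of them)

Hence C_0 ≅ Z^7, C_1 ≅ Z^18, C_2 ≅ Z^12.

Boundary ∂_1: C_1 → C_0 maps an edge to its endpoints' difference, ∂[p,q] = q − p. For instance
  ∂[v_3,v_5] = [v_5] − [v_3].
This gives a 7×18 integer matrix of rank 6; reducing to Smith normal form yields diagonal entries (1,1,1,1,1,1).

∂_2: C_2 → C_1 maps a triangle to the signed sum of its edges. For instance
  ∂[v_3,v_4,v_6] = [v_4,v_6] − [v_3,v_6] + [v_3,v_4],
  ∂[v_3,v_5,v_6] = [v_5,v_6] − [v_3,v_6] + [v_3,v_5].
As a 18×12 matrix over Z this has rank 12, with invariant factors (1,1,1,1,1,1,1,1,1,1,1,2).

From H_k ≅ ker(∂_k) / im(∂_{k+1}) we obtain:

  H_0: rank C_0 − rank ∂_1 = 7 − 6 = 1, and the invariant factors of ∂_1 are all 1, so H_0 ≅ Z.
  H_1: rank ker ∂_1 − rank ∂_2 = (18 − 6) − 12 = 0, and ∂_2 has invariant factor 2 > 1, so H_1 ≅ Z/2.
  H_2: rank ker ∂_2 − rank ∂_3 = (12 − 12) − 0 = 0, and there is no ∂_3, so H_2 ≅ 0.

As a check, the Euler characteristic is 7 − 18 + 12 = 1, which agrees with 1 − 0 + 0 = 1.
(K is a triangulation of the real projective plane RP^2.)

H_0 ≅ Z,  H_1 ≅ Z/2,  H_2 = 0.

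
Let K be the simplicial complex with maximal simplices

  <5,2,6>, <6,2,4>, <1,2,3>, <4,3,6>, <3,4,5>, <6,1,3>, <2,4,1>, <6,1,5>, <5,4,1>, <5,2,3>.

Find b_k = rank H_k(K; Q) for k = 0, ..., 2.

b_0 = 1, b_1 = 0, b_2 = 0.

Fix the vertex order 1 < 2 < 3 < 4 < 5 < 6 and write every simplex with vertices in increasing order. Then dim K = 2 and the simplices of K are:

  0-simplices (6): [1], [2], [3], [4], [5], [6]
  1-simplices (15): [1,2], [1,3], [1,4], [1,5], [1,6], [2,3], [2,4], [2,5], [2,6], [3,4], [3,5], [3,6], [4,5], [4,6], [5,6]
  2-simplices (10): [1,2,3], [1,2,4], [1,3,6], [1,4,5], [1,5,6], [2,3,5], [2,4,6], [2,5,6], [3,4,5], [3,4,6]

giving chain groups C_0 ≅ Z^6, C_1 ≅ Z^15, C_2 ≅ Z^10.

The boundary map ∂_1: C_1 → C_0 sends each edge [p,q] (with p < q) to q − p.
The 6×15 boundary matrix has rank 5 and Smith normal form diag(1,1,1,1,1).

Boundary ∂_2: C_2 → C_1 maps a triangle to the signed sum of its edges. For instance
  ∂[1,2,3] = [2,3] − [1,3] + [1,2],
  ∂[1,2,4] = [2,4] − [1,4] + [1,2].
The 15×10 boundary matrix has rank 10 and Smith normal form diag(1,1,1,1,1,1,1,1,1,2).

Computing H_k = (kernel of ∂_k) / (image of ∂_{k+1}):

  H_0: rank C_0 − rank ∂_1 = 6 − 5 = 1, and the invariant factors of ∂_1 are all 1, so H_0 = Z.
  H_1: rank ker ∂_1 − rank ∂_2 = (15 − 5) − 10 = 0, and ∂_2 has invariant factor 2 > 1, so H_1 = Z/2.
  H_2: rank ker ∂_2 − rank ∂_3 = (10 − 10) − 0 = 0, and there is no ∂_3, so H_2 = 0.

As a check, the Euler characteristic is 6 − 15 + 10 = 1, which agrees with 1 − 0 + 0 = 1.

Hence the Betti numbers are b_0 = 1, b_1 = 0, b_2 = 0.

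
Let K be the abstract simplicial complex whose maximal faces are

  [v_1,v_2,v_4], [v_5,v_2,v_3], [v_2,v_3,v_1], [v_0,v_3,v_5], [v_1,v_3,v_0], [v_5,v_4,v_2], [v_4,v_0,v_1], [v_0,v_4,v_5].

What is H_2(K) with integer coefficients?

H_2 = Z.

Order the vertices as v_0 < v_1 < v_2 < v_3 < v_4 < v_5. Listing each simplex with vertices in this order, K has dimension 2 with simplices:

  0-simplices (6): [v_0], [v_1], [v_2], [v_3], [v_4], [v_5]
  1-simplices (12): [v_0,v_1], [v_0,v_3], [v_0,v_4], [v_0,v_5], [v_1,v_2], [v_1,v_3], [v_1,v_4], [v_2,v_3], [v_2,v_4], [v_2,v_5], [v_3,v_5], [v_4,v_5]
  2-simplices (8): [v_0,v_1,v_3], [v_0,v_1,v_4], [v_0,v_3,v_5], [v_0,v_4,v_5], [v_1,v_2,v_3], [v_1,v_2,v_4], [v_2,v_3,v_5], [v_2,v_4,v_5]

so the chain groups are C_0 ≅ Z^6, C_1 ≅ Z^12, C_2 ≅ Z^8.

Boundary ∂_1: C_1 → C_0 is given by ∂[p,q] = [q] − [p]. For instance
  ∂[v_4,v_5] = [v_5] − [v_4].
The resulting 6×12 matrix has rank 5, and its Smith normal form has invariant factors (1,1,1,1,1).

∂_2: C_2 → C_1 sends each 2-simplex [p,q,r] to [q,r] − [p,r] + [p,q]. For instance
  ∂[v_0,v_3,v_5] = [v_3,v_5] − [v_0,v_5] + [v_0,v_3],
  ∂[v_1,v_2,v_3] = [v_2,v_3] − [v_1,v_3] + [v_1,v_2].
As a 12×8 matrix over Z this has rank 7, with invariant factors (1,1,1,1,1,1,1).

From H_k ≅ ker(∂_k) / im(∂_{k+1}) we obtain:

  H_2: rank ker ∂_2 − rank ∂_3 = (8 − 7) − 0 = 1, and there is no ∂_3, so H_2 ≅ Z.

(K is a triangulation of the 2-sphere S^2.)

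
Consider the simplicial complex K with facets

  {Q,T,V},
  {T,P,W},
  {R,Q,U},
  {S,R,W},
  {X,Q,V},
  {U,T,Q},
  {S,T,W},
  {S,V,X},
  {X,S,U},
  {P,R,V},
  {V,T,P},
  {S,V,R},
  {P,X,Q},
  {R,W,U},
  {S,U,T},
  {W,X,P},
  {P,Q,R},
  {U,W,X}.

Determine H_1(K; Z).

H_1 = Z ⊕ Z/2Z.

We work with the vertex ordering P < Q < R < S < T < U < V < W < X. The simplices of K, each written with vertices in increasing order, are:

  0-simplices (9): P, Q, R, S, T, U, V, W, X
  1-simplices (27): PQ, PR, PT, PV, PW, PX, QR, QT, QU, QV, QX, RS, RU, RV, RW, ST, SU, SV, SW, SX, TU, TV, TW, UW, UX, VX, WX
  2-simplices (18): PQR, PQX, PRV, PTV, PTW, PWX, QRU, QTU, QTV, QVX, RSV, RSW, RUW, STU, STW, SUX, SVX, UWX

so the chain groups are C_0 ≅ Z^9, C_1 ≅ Z^27, C_2 ≅ Z^18.

Boundary ∂_1: C_1 → C_0 sends each edge [p,q] (with p < q) to q − p. For instance
  ∂WX = X − W.
The resulting 9×27 matrix has rank 8, and its Smith normal form has invariant factors (1,1,1,1,1,1,1,1).

∂_2: C_2 → C_1 acts by ∂[p,q,r] = [q,r] − [p,r] + [p,q]. For instance
  ∂PWX = WX − PX + PW,
  ∂RSW = SW − RW + RS.
The resulting 27×18 matrix has rank 18, and its Smith normal form has invariant factors (1,1,1,1,1,1,1,1,1,1,1,1,1,1,1,1,1,2).

From H_k ≅ ker(∂_k) / im(∂_{k+1}) we obtain:

  H_1: rank ker ∂_1 − rank ∂_2 = (27 − 8) − 18 = 1, and ∂_2 has invariant factor 2 > 1, so H_1 = Z ⊕ Z/2Z.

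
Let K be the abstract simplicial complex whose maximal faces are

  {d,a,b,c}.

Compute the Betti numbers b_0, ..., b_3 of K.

We work with the vertex ordering a < b < c < d. The simplices of K, each written with vertices in increasing order, are:

  0-simplices (4): a, b, c, d
  1-simplices (6): ab, ac, ad, bc, bd, cd
  2-simplices (4): abc, abd, acd, bcd
  3-simplices (1): abcd

Hence C_0 ≅ Z^4, C_1 ≅ Z^6, C_2 ≅ Z^4, C_3 ≅ Z^1.

Boundary ∂_1: C_1 → C_0 maps an edge to its endpoints' difference, ∂[p,q] = q − p. For instance
  ∂bd = d − b.
This gives a 4×6 integer matrix of rank 3; reducing to Smith normal form yields diagonal entries (1,1,1).

∂_2: C_2 → C_1 maps a triangle to the signed sum of its edges. For instance
  ∂acd = cd − ad + ac,
  ∂abd = bd − ad + ab.
The 6×4 boundary matrix has rank 3 and Smith normal form diag(1,1,1).

Boundary ∂_3: C_3 → C_2 sends each 3-simplex σ to the alternating sum Σ_i (−1)^i (σ with its i-th vertex removed). For instance
  ∂abcd = bcd − acd + abd − abc.
As a 4×1 matrix over Z this has rank 1, with invariant factors (1).

Now H_k = ker ∂_k / im ∂_{k+1}, so:

  H_0: rank C_0 − rank ∂_1 = 4 − 3 = 1, and the invariant factors of ∂_1 are all 1, so H_0 ≅ Z.
  H_1: rank ker ∂_1 − rank ∂_2 = (6 − 3) − 3 = 0, and the invariant factors of ∂_2 are all 1, so H_1 ≅ 0.
  H_2: rank ker ∂_2 − rank ∂_3 = (4 − 3) − 1 = 0, and the invariant factors of ∂_3 are all 1, so H_2 ≅ 0.
  H_3: rank ker ∂_3 − rank ∂_4 = (1 − 1) − 0 = 0, and there is no ∂_4, so H_3 ≅ 0.

As a check, the Euler characteristic is 4 − 6 + 4 − 1 = 1, which agrees with 1 − 0 + 0 − 0 = 1.

Hence the Betti numbers are b_0 = 1, b_1 = 0, b_2 = 0, b_3 = 0.

b_0 = 1, b_1 = 0, b_2 = 0, b_3 = 0.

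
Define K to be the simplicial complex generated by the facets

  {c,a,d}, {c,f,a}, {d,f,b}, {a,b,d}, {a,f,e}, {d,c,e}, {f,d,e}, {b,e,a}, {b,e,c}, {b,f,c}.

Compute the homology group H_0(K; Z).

H_0 = Z.

Order the vertices as a < b < c < d < e < f. Listing each simplex with vertices in this order, K has dimension 2 with simplices:

  0-simplices (6): a, b, c, d, e, f
  1-simplices (15): ab, ac, ad, ae, af, bc, bd, be, bf, cd, ce, cf, de, df, ef
  2-simplices (10): abd, abe, acd, acf, aef, bce, bcf, bdf, cde, def

giving chain groups C_0 ≅ Z^6, C_1 ≅ Z^15, C_2 ≅ Z^10.

Boundary ∂_1: C_1 → C_0 sends each edge [p,q] (with p < q) to q − p. For instance
  ∂de = e − d.
This gives a 6×15 integer matrix of rank 5; reducing to Smith normal form yields diagonal entries (1,1,1,1,1).

The boundary map ∂_2: C_2 → C_1 maps a triangle to the signed sum of its edges. For instance
  ∂def = ef − df + de,
  ∂bcf = cf − bf + bc.
The resulting 15×10 matrix has rank 10, and its Smith normal form has invariant factors (1,1,1,1,1,1,1,1,1,2).

From H_k ≅ ker(∂_k) / im(∂_{k+1}) we obtain:

  H_0: rank C_0 − rank ∂_1 = 6 − 5 = 1, and the invariant factors of ∂_1 are all 1, so H_0 = Z.

(K is a triangulation of the real projective plane RP^2.)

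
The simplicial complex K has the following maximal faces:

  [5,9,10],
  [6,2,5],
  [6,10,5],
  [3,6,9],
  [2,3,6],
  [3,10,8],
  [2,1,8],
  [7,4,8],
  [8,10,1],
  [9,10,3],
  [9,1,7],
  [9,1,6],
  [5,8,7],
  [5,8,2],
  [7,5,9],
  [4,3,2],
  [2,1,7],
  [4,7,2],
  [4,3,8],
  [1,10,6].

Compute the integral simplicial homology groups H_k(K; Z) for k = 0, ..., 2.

Order the vertices as 1 < 2 < 3 < 4 < 5 < 6 < 7 < 8 < 9 < 10. Listing each simplex with vertices in this order, K has dimension 2 with simplices:

  0-simplices (10): [1], [2], [3], [4], [5], [6], [7], [8], [9], [10]
  1-simplices (30): (30 of them)
  2-simplices (20): (20 of them)

Hence C_0 ≅ Z^10, C_1 ≅ Z^30, C_2 ≅ Z^20.

The boundary map ∂_1: C_1 → C_0 maps an edge to its endpoints' difference, ∂[p,q] = q − p.
The 10×30 boundary matrix has rank 9 and Smith normal form diag(1,1,1,1,1,1,1,1,1).

The boundary map ∂_2: C_2 → C_1 sends each 2-simplex [p,q,r] to [q,r] − [p,r] + [p,q]. For instance
  ∂[2,5,6] = [5,6] − [2,6] + [2,5],
  ∂[5,9,10] = [9,10] − [5,10] + [5,9].
As a 30×20 matrix over Z this has rank 20, with invariant factors (1,1,1,1,1,1,1,1,1,1,1,1,1,1,1,1,1,1,1,2).

Computing H_k = (kernel of ∂_k) / (image of ∂_{k+1}):

  H_0: rank C_0 − rank ∂_1 = 10 − 9 = 1, and the invariant factors of ∂_1 are all 1, so H_0 ≅ Z.
  H_1: rank ker ∂_1 − rank ∂_2 = (30 − 9) − 20 = 1, and ∂_2 has invariant factor 2 > 1, so H_1 ≅ Z ⊕ Z/2.
  H_2: rank ker ∂_2 − rank ∂_3 = (20 − 20) − 0 = 0, and there is no ∂_3, so H_2 ≅ 0.

H_0 = Z,  H_1 = Z ⊕ Z/2,  H_2 = 0.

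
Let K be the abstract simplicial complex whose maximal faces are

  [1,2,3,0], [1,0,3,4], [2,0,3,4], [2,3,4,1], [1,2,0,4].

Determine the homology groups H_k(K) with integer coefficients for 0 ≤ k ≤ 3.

Fix the vertex order 0 < 1 < 2 < 3 < 4 and write every simplex with vertices in increasing order. Then dim K = 3 and the simplices of K are:

  0-simplices (5): [0], [1], [2], [3], [4]
  1-simplices (10): [0,1], [0,2], [0,3], [0,4], [1,2], [1,3], [1,4], [2,3], [2,4], [3,4]
  2-simplices (10): [0,1,2], [0,1,3], [0,1,4], [0,2,3], [0,2,4], [0,3,4], [1,2,3], [1,2,4], [1,3,4], [2,3,4]
  3-simplices (5): [0,1,2,3], [0,1,2,4], [0,1,3,4], [0,2,3,4], [1,2,3,4]

so the chain groups are C_0 ≅ Z^5, C_1 ≅ Z^10, C_2 ≅ Z^10, C_3 ≅ Z^5.

The boundary map ∂_1: C_1 → C_0 maps an edge to its endpoints' difference, ∂[p,q] = q − p. For instance
  ∂[1,3] = [3] − [1].
As a 5×10 matrix over Z this has rank 4, with invariant factors (1,1,1,1).

Boundary ∂_2: C_2 → C_1 sends each 2-simplex [p,q,r] to [q,r] − [p,r] + [p,q]. For instance
  ∂[1,3,4] = [3,4] − [1,4] + [1,3],
  ∂[0,1,4] = [1,4] − [0,4] + [0,1].
The resulting 10×10 matrix has rank 6, and its Smith normal form has invariant factors (1,1,1,1,1,1).

The boundary map ∂_3: C_3 → C_2 sends each 3-simplex σ to the alternating sum Σ_i (−1)^i (σ with its i-th vertex removed). For instance
  ∂[0,2,3,4] = [2,3,4] − [0,3,4] + [0,2,4] − [0,2,3],
  ∂[0,1,3,4] = [1,3,4] − [0,3,4] + [0,1,4] − [0,1,3].
The 10×5 boundary matrix has rank 4 and Smith normal form diag(1,1,1,1).

Now H_k = ker ∂_k / im ∂_{k+1}, so:

  H_0: rank C_0 − rank ∂_1 = 5 − 4 = 1, and the invariant factors of ∂_1 are all 1, so H_0 = Z.
  H_1: rank ker ∂_1 − rank ∂_2 = (10 − 4) − 6 = 0, and the invariant factors of ∂_2 are all 1, so H_1 = 0.
  H_2: rank ker ∂_2 − rank ∂_3 = (10 − 6) − 4 = 0, and the invariant factors of ∂_3 are all 1, so H_2 = 0.
  H_3: rank ker ∂_3 − rank ∂_4 = (5 − 4) − 0 = 1, and there is no ∂_4, so H_3 = Z.

(K is a triangulation of the 3-sphere S^3.)

H_0 ≅ Z,  H_1 = 0,  H_2 = 0,  H_3 ≅ Z.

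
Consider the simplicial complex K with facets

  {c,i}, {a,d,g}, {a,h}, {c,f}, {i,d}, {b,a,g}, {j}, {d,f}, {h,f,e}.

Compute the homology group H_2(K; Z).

Order the vertices as a < b < c < d < e < f < g < h < i < j. Listing each simplex with vertices in this order, K has dimension 2 with simplices:

  0-simplices (10): a, b, c, d, e, f, g, h, i, j
  1-simplices (13): ab, ad, ag, ah, bg, cf, ci, df, dg, di, ef, eh, fh
  2-simplices (3): abg, adg, efh

Hence C_0 ≅ Z^10, C_1 ≅ Z^13, C_2 ≅ Z^3.

The boundary map ∂_1: C_1 → C_0 sends each edge [p,q] (with p < q) to q − p. For instance
  ∂di = i − d.
This gives a 10×13 integer matrix of rank 8; reducing to Smith normal form yields diagonal entries (1,1,1,1,1,1,1,1).

∂_2: C_2 → C_1 maps a triangle to the signed sum of its edges. For instance
  ∂adg = dg − ag + ad,
  ∂abg = bg − ag + ab.
The resulting 13×3 matrix has rank 3, and its Smith normal form has invariant factors (1,1,1).

From H_k ≅ ker(∂_k) / im(∂_{k+1}) we obtain:

  H_2: rank ker ∂_2 − rank ∂_3 = (3 − 3) − 0 = 0, and there is no ∂_3, so H_2 ≅ 0.

H_2 ≅ 0.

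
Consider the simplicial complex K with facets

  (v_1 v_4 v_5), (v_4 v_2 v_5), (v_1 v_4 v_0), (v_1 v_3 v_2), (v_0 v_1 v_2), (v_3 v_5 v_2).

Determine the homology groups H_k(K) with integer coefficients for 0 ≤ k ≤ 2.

H_0 ≅ Z,  H_1 ≅ Z,  H_2 = 0.

Fix the vertex order v_0 < v_1 < v_2 < v_3 < v_4 < v_5 and write every simplex with vertices in increasing order. Then dim K = 2 and the simplices of K are:

  0-simplices (6): [v_0], [v_1], [v_2], [v_3], [v_4], [v_5]
  1-simplices (12): [v_0,v_1], [v_0,v_2], [v_0,v_4], [v_1,v_2], [v_1,v_3], [v_1,v_4], [v_1,v_5], [v_2,v_3], [v_2,v_4], [v_2,v_5], [v_3,v_5], [v_4,v_5]
  2-simplices (6): [v_0,v_1,v_2], [v_0,v_1,v_4], [v_1,v_2,v_3], [v_1,v_4,v_5], [v_2,v_3,v_5], [v_2,v_4,v_5]

giving chain groups C_0 ≅ Z^6, C_1 ≅ Z^12, C_2 ≅ Z^6.

Boundary ∂_1: C_1 → C_0 is given by ∂[p,q] = [q] − [p]. For instance
  ∂[v_1,v_3] = [v_3] − [v_1].
The 6×12 boundary matrix has rank 5 and Smith normal form diag(1,1,1,1,1).

Boundary ∂_2: C_2 → C_1 acts by ∂[p,q,r] = [q,r] − [p,r] + [p,q]. For instance
  ∂[v_2,v_3,v_5] = [v_3,v_5] − [v_2,v_5] + [v_2,v_3],
  ∂[v_2,v_4,v_5] = [v_4,v_5] − [v_2,v_5] + [v_2,v_4].
The resulting 12×6 matrix has rank 6, and its Smith normal form has invariant factors (1,1,1,1,1,1).

Computing H_k = (kernel of ∂_k) / (image of ∂_{k+1}):

  H_0: rank C_0 − rank ∂_1 = 6 − 5 = 1, and the invariant factors of ∂_1 are all 1, so H_0 = Z.
  H_1: rank ker ∂_1 − rank ∂_2 = (12 − 5) − 6 = 1, and the invariant factors of ∂_2 are all 1, so H_1 = Z.
  H_2: rank ker ∂_2 − rank ∂_3 = (6 − 6) − 0 = 0, and there is no ∂_3, so H_2 = 0.

As a check, the Euler characteristic is 6 − 12 + 6 = 0, which agrees with 1 − 1 + 0 = 0.
(K is a triangulation of the cylinder S^1 x I.)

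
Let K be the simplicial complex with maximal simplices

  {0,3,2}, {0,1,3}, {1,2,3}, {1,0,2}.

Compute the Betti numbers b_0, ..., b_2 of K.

Order the vertices as 0 < 1 < 2 < 3. Listing each simplex with vertices in this order, K has dimension 2 with simplices:

  0-simplices (4): [0], [1], [2], [3]
  1-simplices (6): [0,1], [0,2], [0,3], [1,2], [1,3], [2,3]
  2-simplices (4): [0,1,2], [0,1,3], [0,2,3], [1,2,3]

so the chain groups are C_0 ≅ Z^4, C_1 ≅ Z^6, C_2 ≅ Z^4.

Boundary ∂_1: C_1 → C_0 is given by ∂[p,q] = [q] − [p]. For instance
  ∂[0,3] = [3] − [0].
As a 4×6 matrix over Z this has rank 3, with invariant factors (1,1,1).

Boundary ∂_2: C_2 → C_1 sends each 2-simplex [p,q,r] to [q,r] − [p,r] + [p,q]. For instance
  ∂[0,1,3] = [1,3] − [0,3] + [0,1],
  ∂[1,2,3] = [2,3] − [1,3] + [1,2].
The 6×4 boundary matrix has rank 3 and Smith normal form diag(1,1,1).

Computing H_k = (kernel of ∂_k) / (image of ∂_{k+1}):

  H_0: rank C_0 − rank ∂_1 = 4 − 3 = 1, and the invariant factors of ∂_1 are all 1, so H_0 ≅ Z.
  H_1: rank ker ∂_1 − rank ∂_2 = (6 − 3) − 3 = 0, and the invariant factors of ∂_2 are all 1, so H_1 ≅ 0.
  H_2: rank ker ∂_2 − rank ∂_3 = (4 − 3) − 0 = 1, and there is no ∂_3, so H_2 ≅ Z.

Hence the Betti numbers are b_0 = 1, b_1 = 0, b_2 = 1.

b_0 = 1, b_1 = 0, b_2 = 1.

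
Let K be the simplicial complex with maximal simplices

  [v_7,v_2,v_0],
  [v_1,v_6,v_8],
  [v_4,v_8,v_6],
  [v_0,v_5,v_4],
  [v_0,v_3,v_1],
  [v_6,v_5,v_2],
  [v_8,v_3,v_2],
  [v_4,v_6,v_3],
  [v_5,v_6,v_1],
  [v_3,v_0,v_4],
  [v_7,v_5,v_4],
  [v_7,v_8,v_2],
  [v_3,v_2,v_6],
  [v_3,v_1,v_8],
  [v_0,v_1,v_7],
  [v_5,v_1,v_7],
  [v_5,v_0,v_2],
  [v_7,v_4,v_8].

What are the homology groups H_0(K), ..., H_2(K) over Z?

We work with the vertex ordering v_0 < v_1 < v_2 < v_3 < v_4 < v_5 < v_6 < v_7 < v_8. The simplices of K, each written with vertices in increasing order, are:

  0-simplices (9): [v_0], [v_1], [v_2], [v_3], [v_4], [v_5], [v_6], [v_7], [v_8]
  1-simplices (27): (27 of them)
  2-simplices (18): (18 of them)

giving chain groups C_0 ≅ Z^9, C_1 ≅ Z^27, C_2 ≅ Z^18.

∂_1: C_1 → C_0 maps an edge to its endpoints' difference, ∂[p,q] = q − p. For instance
  ∂[v_2,v_6] = [v_6] − [v_2].
The resulting 9×27 matrix has rank 8, and its Smith normal form has invariant factors (1,1,1,1,1,1,1,1).

The boundary map ∂_2: C_2 → C_1 sends each 2-simplex [p,q,r] to [q,r] − [p,r] + [p,q]. For instance
  ∂[v_0,v_4,v_5] = [v_4,v_5] − [v_0,v_5] + [v_0,v_4],
  ∂[v_0,v_3,v_4] = [v_3,v_4] − [v_0,v_4] + [v_0,v_3].
This gives a 27×18 integer matrix of rank 18; reducing to Smith normal form yields diagonal entries (1,1,1,1,1,1,1,1,1,1,1,1,1,1,1,1,1,2).

From H_k ≅ ker(∂_k) / im(∂_{k+1}) we obtain:

  H_0: rank C_0 − rank ∂_1 = 9 − 8 = 1, and the invariant factors of ∂_1 are all 1, so H_0 = Z.
  H_1: rank ker ∂_1 − rank ∂_2 = (27 − 8) − 18 = 1, and ∂_2 has invariant factor 2 > 1, so H_1 = Z ⊕ Z_2.
  H_2: rank ker ∂_2 − rank ∂_3 = (18 − 18) − 0 = 0, and there is no ∂_3, so H_2 = 0.

H_0 ≅ Z,  H_1 ≅ Z ⊕ Z_2,  H_2 = 0.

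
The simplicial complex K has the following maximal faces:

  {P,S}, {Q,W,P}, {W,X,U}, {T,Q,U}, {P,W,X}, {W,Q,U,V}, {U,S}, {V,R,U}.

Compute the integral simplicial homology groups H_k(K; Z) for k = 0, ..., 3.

H_0 ≅ Z,  H_1 ≅ Z,  H_2 = 0,  H_3 = 0.

Order the vertices as P < Q < R < S < T < U < V < W < X. Listing each simplex with vertices in this order, K has dimension 3 with simplices:

  0-simplices (9): P, Q, R, S, T, U, V, W, X
  1-simplices (17): PQ, PS, PW, PX, QT, QU, QV, QW, RU, RV, SU, TU, UV, UW, UX, VW, WX
  2-simplices (9): PQW, PWX, QTU, QUV, QUW, QVW, RUV, UVW, UWX
  3-simplices (1): QUVW

so the chain groups are C_0 ≅ Z^9, C_1 ≅ Z^17, C_2 ≅ Z^9, C_3 ≅ Z^1.

The boundary map ∂_1: C_1 → C_0 maps an edge to its endpoints' difference, ∂[p,q] = q − p.
The 9×17 boundary matrix has rank 8 and Smith normal form diag(1,1,1,1,1,1,1,1).

Boundary ∂_2: C_2 → C_1 sends each 2-simplex [p,q,r] to [q,r] − [p,r] + [p,q]. For instance
  ∂QUW = UW − QW + QU,
  ∂UWX = WX − UX + UW.
The resulting 17×9 matrix has rank 8, and its Smith normal form has invariant factors (1,1,1,1,1,1,1,1).

Boundary ∂_3: C_3 → C_2 sends each 3-simplex σ to the alternating sum Σ_i (−1)^i (σ with its i-th vertex removed). For instance
  ∂QUVW = UVW − QVW + QUW − QUV.
The 9×1 boundary matrix has rank 1 and Smith normal form diag(1).

Now H_k = ker ∂_k / im ∂_{k+1}, so:

  H_0: rank C_0 − rank ∂_1 = 9 − 8 = 1, and the invariant factors of ∂_1 are all 1, so H_0 ≅ Z.
  H_1: rank ker ∂_1 − rank ∂_2 = (17 − 8) − 8 = 1, and the invariant factors of ∂_2 are all 1, so H_1 ≅ Z.
  H_2: rank ker ∂_2 − rank ∂_3 = (9 − 8) − 1 = 0, and the invariant factors of ∂_3 are all 1, so H_2 ≅ 0.
  H_3: rank ker ∂_3 − rank ∂_4 = (1 − 1) − 0 = 0, and there is no ∂_4, so H_3 ≅ 0.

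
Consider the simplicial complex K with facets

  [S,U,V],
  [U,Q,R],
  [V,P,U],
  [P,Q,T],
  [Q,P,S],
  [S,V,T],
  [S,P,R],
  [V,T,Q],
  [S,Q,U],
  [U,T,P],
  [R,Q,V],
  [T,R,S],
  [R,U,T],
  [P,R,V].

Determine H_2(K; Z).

H_2 = Z.

Take the total order P < Q < R < S < T < U < V on the vertex set. Then K (dimension 2) consists of the simplices:

  0-simplices (7): P, Q, R, S, T, U, V
  1-simplices (21): PQ, PR, PS, PT, PU, PV, QR, QS, QT, QU, QV, RS, RT, RU, RV, ST, SU, SV, TU, TV, UV
  2-simplices (14): PQS, PQT, PRS, PRV, PTU, PUV, QRU, QRV, QSU, QTV, RST, RTU, STV, SUV

Hence C_0 ≅ Z^7, C_1 ≅ Z^21, C_2 ≅ Z^14.

∂_1: C_1 → C_0 sends each edge [p,q] (with p < q) to q − p.
This gives a 7×21 integer matrix of rank 6; reducing to Smith normal form yields diagonal entries (1,1,1,1,1,1).

Boundary ∂_2: C_2 → C_1 acts by ∂[p,q,r] = [q,r] − [p,r] + [p,q]. For instance
  ∂PQS = QS − PS + PQ,
  ∂PRS = RS − PS + PR.
This gives a 21×14 integer matrix of rank 13; reducing to Smith normal form yields diagonal entries (1,1,1,1,1,1,1,1,1,1,1,1,1).

Reading off H_k = ker ∂_k / im ∂_{k+1}:

  H_2: rank ker ∂_2 − rank ∂_3 = (14 − 13) − 0 = 1, and there is no ∂_3, so H_2 ≅ Z.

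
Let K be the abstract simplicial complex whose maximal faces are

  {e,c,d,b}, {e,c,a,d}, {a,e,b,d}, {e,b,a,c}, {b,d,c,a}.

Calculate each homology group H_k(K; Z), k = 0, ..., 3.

K has 5 vertices, 10 edges, 10 triangles, 5 3-simplices.
rank ∂_0 = 0, rank ∂_1 = 4 ⇒ b_0 = 5 − 0 − 4 = 1; all invariant factors of ∂_1 are 1 so no torsion. So H_0 ≅ Z.
rank ∂_1 = 4, rank ∂_2 = 6 ⇒ b_1 = 10 − 4 − 6 = 0; all invariant factors of ∂_2 are 1 so no torsion. So H_1 ≅ 0.
rank ∂_2 = 6, rank ∂_3 = 4 ⇒ b_2 = 10 − 6 − 4 = 0; all invariant factors of ∂_3 are 1 so no torsion. So H_2 ≅ 0.
rank ∂_3 = 4, rank ∂_4 = 0 ⇒ b_3 = 5 − 4 − 0 = 1. So H_3 ≅ Z.

H_0 ≅ Z,  H_1 = 0,  H_2 = 0,  H_3 ≅ Z.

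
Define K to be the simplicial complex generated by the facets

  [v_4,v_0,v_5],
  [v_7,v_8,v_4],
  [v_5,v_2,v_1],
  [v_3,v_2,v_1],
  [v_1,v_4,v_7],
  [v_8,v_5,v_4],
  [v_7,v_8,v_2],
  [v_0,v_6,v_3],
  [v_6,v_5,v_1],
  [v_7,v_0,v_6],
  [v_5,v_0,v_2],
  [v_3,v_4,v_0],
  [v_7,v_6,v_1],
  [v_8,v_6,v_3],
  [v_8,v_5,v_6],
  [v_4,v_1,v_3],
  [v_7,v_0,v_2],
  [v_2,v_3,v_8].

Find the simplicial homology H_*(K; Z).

H_0 = Z,  H_1 = Z^2,  H_2 = Z.

Order the vertices as v_0 < v_1 < v_2 < v_3 < v_4 < v_5 < v_6 < v_7 < v_8. Listing each simplex with vertices in this order, K has dimension 2 with simplices:

  0-simplices (9): [v_0], [v_1], [v_2], [v_3], [v_4], [v_5], [v_6], [v_7], [v_8]
  1-simplices (27): (27 of them)
  2-simplices (18): (18 of them)

giving chain groups C_0 ≅ Z^9, C_1 ≅ Z^27, C_2 ≅ Z^18.

∂_1: C_1 → C_0 maps an edge to its endpoints' difference, ∂[p,q] = q − p. For instance
  ∂[v_5,v_6] = [v_6] − [v_5].
As a 9×27 matrix over Z this has rank 8, with invariant factors (1,1,1,1,1,1,1,1).

Boundary ∂_2: C_2 → C_1 sends each 2-simplex [p,q,r] to [q,r] − [p,r] + [p,q]. For instance
  ∂[v_0,v_3,v_6] = [v_3,v_6] − [v_0,v_6] + [v_0,v_3],
  ∂[v_0,v_4,v_5] = [v_4,v_5] − [v_0,v_5] + [v_0,v_4].
This gives a 27×18 integer matrix of rank 17; reducing to Smith normal form yields diagonal entries (1,1,1,1,1,1,1,1,1,1,1,1,1,1,1,1,1).

From H_k ≅ ker(∂_k) / im(∂_{k+1}) we obtain:

  H_0: rank C_0 − rank ∂_1 = 9 − 8 = 1, and the invariant factors of ∂_1 are all 1, so H_0 = Z.
  H_1: rank ker ∂_1 − rank ∂_2 = (27 − 8) − 17 = 2, and the invariant factors of ∂_2 are all 1, so H_1 = Z^2.
  H_2: rank ker ∂_2 − rank ∂_3 = (18 − 17) − 0 = 1, and there is no ∂_3, so H_2 = Z.

(K is a triangulation of the torus T^2.)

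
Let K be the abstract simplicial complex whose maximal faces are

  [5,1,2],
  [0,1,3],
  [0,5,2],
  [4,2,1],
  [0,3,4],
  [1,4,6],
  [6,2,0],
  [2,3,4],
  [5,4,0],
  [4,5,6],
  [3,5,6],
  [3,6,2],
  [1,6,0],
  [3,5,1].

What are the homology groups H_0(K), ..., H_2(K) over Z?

Take the total order 0 < 1 < 2 < 3 < 4 < 5 < 6 on the vertex set. Then K (dimension 2) consists of the simplices:

  0-simplices (7): [0], [1], [2], [3], [4], [5], [6]
  1-simplices (21): [0,1], [0,2], [0,3], [0,4], [0,5], [0,6], [1,2], [1,3], [1,4], [1,5], [1,6], [2,3], [2,4], [2,5], [2,6], [3,4], [3,5], [3,6], [4,5], [4,6], [5,6]
  2-simplices (14): [0,1,3], [0,1,6], [0,2,5], [0,2,6], [0,3,4], [0,4,5], [1,2,4], [1,2,5], [1,3,5], [1,4,6], [2,3,4], [2,3,6], [3,5,6], [4,5,6]

giving chain groups C_0 ≅ Z^7, C_1 ≅ Z^21, C_2 ≅ Z^14.

∂_1: C_1 → C_0 sends each edge [p,q] (with p < q) to q − p.
The resulting 7×21 matrix has rank 6, and its Smith normal form has invariant factors (1,1,1,1,1,1).

The boundary map ∂_2: C_2 → C_1 maps a triangle to the signed sum of its edges. For instance
  ∂[1,2,5] = [2,5] − [1,5] + [1,2],
  ∂[0,4,5] = [4,5] − [0,5] + [0,4].
The 21×14 boundary matrix has rank 13 and Smith normal form diag(1,1,1,1,1,1,1,1,1,1,1,1,1).

Now H_k = ker ∂_k / im ∂_{k+1}, so:

  H_0: rank C_0 − rank ∂_1 = 7 − 6 = 1, and the invariant factors of ∂_1 are all 1, so H_0 = Z.
  H_1: rank ker ∂_1 − rank ∂_2 = (21 − 6) − 13 = 2, and the invariant factors of ∂_2 are all 1, so H_1 = Z^2.
  H_2: rank ker ∂_2 − rank ∂_3 = (14 − 13) − 0 = 1, and there is no ∂_3, so H_2 = Z.

H_0 = Z,  H_1 = Z^2,  H_2 = Z.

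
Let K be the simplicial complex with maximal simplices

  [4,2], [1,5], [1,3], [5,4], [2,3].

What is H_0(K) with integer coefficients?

Take the total order 1 < 2 < 3 < 4 < 5 on the vertex set. Then K (dimension 1) consists of the simplices:

  0-simplices (5): [1], [2], [3], [4], [5]
  1-simplices (5): [1,3], [1,5], [2,3], [2,4], [4,5]

giving chain groups C_0 ≅ Z^5, C_1 ≅ Z^5.

∂_1: C_1 → C_0 maps an edge to its endpoints' difference, ∂[p,q] = q − p. For instance
  ∂[2,4] = [4] − [2].
As a 5×5 matrix over Z this has rank 4, with invariant factors (1,1,1,1).

Now H_k = ker ∂_k / im ∂_{k+1}, so:

  H_0: rank C_0 − rank ∂_1 = 5 − 4 = 1, and the invariant factors of ∂_1 are all 1, so H_0 = Z.

(K is a triangulation of the circle S^1.)

H_0 = Z.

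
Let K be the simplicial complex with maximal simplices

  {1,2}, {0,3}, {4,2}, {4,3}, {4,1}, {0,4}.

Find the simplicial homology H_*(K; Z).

H_0 = Z,  H_1 = Z^2.

We work with the vertex ordering 0 < 1 < 2 < 3 < 4. The simplices of K, each written with vertices in increasing order, are:

  0-simplices (5): [0], [1], [2], [3], [4]
  1-simplices (6): [0,3], [0,4], [1,2], [1,4], [2,4], [3,4]

Hence C_0 ≅ Z^5, C_1 ≅ Z^6.

The boundary map ∂_1: C_1 → C_0 sends each edge [p,q] (with p < q) to q − p. For instance
  ∂[0,3] = [3] − [0].
This gives a 5×6 integer matrix of rank 4; reducing to Smith normal form yields diagonal entries (1,1,1,1).

Now H_k = ker ∂_k / im ∂_{k+1}, so:

  H_0: rank C_0 − rank ∂_1 = 5 − 4 = 1, and the invariant factors of ∂_1 are all 1, so H_0 = Z.
  H_1: rank ker ∂_1 − rank ∂_2 = (6 − 4) − 0 = 2, and there is no ∂_2, so H_1 = Z^2.

As a check, the Euler characteristic is 5 − 6 = -1, which agrees with 1 − 2 = -1.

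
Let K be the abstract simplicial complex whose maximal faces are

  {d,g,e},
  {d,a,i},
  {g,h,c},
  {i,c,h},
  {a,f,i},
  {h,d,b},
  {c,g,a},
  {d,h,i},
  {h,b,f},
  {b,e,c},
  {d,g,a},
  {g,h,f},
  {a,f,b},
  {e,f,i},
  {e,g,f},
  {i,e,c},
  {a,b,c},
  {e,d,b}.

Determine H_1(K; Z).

H_1 = Z^2.

We work with the vertex ordering a < b < c < d < e < f < g < h < i. The simplices of K, each written with vertices in increasing order, are:

  0-simplices (9): a, b, c, d, e, f, g, h, i
  1-simplices (27): ab, ac, ad, af, ag, ai, bc, bd, be, bf, bh, ce, cg, ch, ci, de, dg, dh, di, ef, eg, ei, fg, fh, fi, gh, hi
  2-simplices (18): abc, abf, acg, adg, adi, afi, bce, bde, bdh, bfh, cei, cgh, chi, deg, dhi, efg, efi, fgh

Hence C_0 ≅ Z^9, C_1 ≅ Z^27, C_2 ≅ Z^18.

The boundary map ∂_1: C_1 → C_0 maps an edge to its endpoints' difference, ∂[p,q] = q − p. For instance
  ∂af = f − a.
The 9×27 boundary matrix has rank 8 and Smith normal form diag(1,1,1,1,1,1,1,1).

Boundary ∂_2: C_2 → C_1 maps a triangle to the signed sum of its edges. For instance
  ∂cgh = gh − ch + cg,
  ∂efi = fi − ei + ef.
The resulting 27×18 matrix has rank 17, and its Smith normal form has invariant factors (1,1,1,1,1,1,1,1,1,1,1,1,1,1,1,1,1).

Computing H_k = (kernel of ∂_k) / (image of ∂_{k+1}):

  H_1: rank ker ∂_1 − rank ∂_2 = (27 − 8) − 17 = 2, and the invariant factors of ∂_2 are all 1, so H_1 ≅ Z^2.

(K is a triangulation of the torus T^2.)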